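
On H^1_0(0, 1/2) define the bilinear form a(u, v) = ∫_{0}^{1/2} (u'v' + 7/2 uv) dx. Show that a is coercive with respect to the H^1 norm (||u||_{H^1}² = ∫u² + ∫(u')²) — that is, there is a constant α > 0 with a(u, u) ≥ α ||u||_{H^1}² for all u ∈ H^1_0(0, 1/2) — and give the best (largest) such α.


α = 1

Coercivity of a(·,·) on H^1_0(0, 1/2) means a(u, u) ≥ α ||u||_{H^1}² for every u ∈ H^1_0.
The interval has length L = 1/2, and Poincaré/coercivity depend only on L. Here a(u, u) = ∫(u')² + (7/2)·∫u².
Here c = 7/2 ≥ 1, so a(u,u) = ∫(u')² + c∫u² ≥ ∫(u')² + ∫u² = ||u||_{H^1}², i.e. α = 1 works. No larger α is possible: a(u,u) ≥ α||u||_{H^1}² means (1−α)∫(u')² ≥ (α−c)∫u², and for the modes u_n = sin(nπ(x−x₀)/L) (x₀ the left endpoint) one has ∫u_n²/∫(u_n')² = (L/(nπ))² → 0, so a(u_n,u_n)/||u_n||_{H^1}² → 1. Hence the optimal constant is α = 1.
Therefore α = 1.


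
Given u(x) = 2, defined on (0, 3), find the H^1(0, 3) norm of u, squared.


||u||_{H^1}^2 = 12

The H^1 norm (squared) on an interval (0, L) is
  ||u||_{H^1}^2 = ∫_0^L u(x)^2 dx + ∫_0^L u'(x)^2 dx.
Compute u'(x) = 0.
Then u(x)^2 = 4 and u'(x)^2 = 0.
Integrate each monomial from 0 to 3 using ∫_0^3 c·x^n dx = c·3^(n+1)/(n+1):
  ∫_0^3 u(x)^2 dx = ∫_0^3 (4) dx. Term by term:
    ∫_0^3 4 dx = 12.
  ∫_0^3 u'(x)^2 dx = ∫_0^3 (0) dx. Term by term:
    ∫_0^3 0 dx = 0.
Adding: ||u||_{H^1}^2 = 12 + 0 = 12.


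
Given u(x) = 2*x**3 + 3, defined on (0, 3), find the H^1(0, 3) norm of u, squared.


||u||_{H^1}^2 = 114426/35

The H^1 norm (squared) on an interval (0, L) is
  ||u||_{H^1}^2 = ∫_0^L u(x)^2 dx + ∫_0^L u'(x)^2 dx.
Compute u'(x) = 6*x**2.
Then u(x)^2 = 4*x**6 + 12*x**3 + 9 and u'(x)^2 = 36*x**4.
Integrate each monomial from 0 to 3 using ∫_0^3 c·x^n dx = c·3^(n+1)/(n+1):
  ∫_0^3 u(x)^2 dx = ∫_0^3 (4*x^6 + 12*x^3 + 9) dx. Term by term:
    ∫_0^3 4*x^6 dx = 8748/7;  ∫_0^3 12*x^3 dx = 243;  ∫_0^3 9 dx = 27.
  Sum: 8748/7 + 243 + 27 = 10638/7.
  ∫_0^3 u'(x)^2 dx = ∫_0^3 (36*x^4) dx. Term by term:
    ∫_0^3 36*x^4 dx = 8748/5.
Adding: ||u||_{H^1}^2 = 10638/7 + 8748/5 = 114426/35.


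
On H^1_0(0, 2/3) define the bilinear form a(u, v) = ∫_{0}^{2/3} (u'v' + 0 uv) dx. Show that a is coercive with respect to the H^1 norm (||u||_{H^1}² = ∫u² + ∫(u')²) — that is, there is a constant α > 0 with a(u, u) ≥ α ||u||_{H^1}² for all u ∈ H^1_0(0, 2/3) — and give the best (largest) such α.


α = 9*π^2/(4 + 9*π^2)

Coercivity of a(·,·) on H^1_0(0, 2/3) means a(u, u) ≥ α ||u||_{H^1}² for every u ∈ H^1_0.
The interval has length L = 2/3, and Poincaré/coercivity depend only on L. Here a(u, u) = ∫(u')² + (0)·∫u².
Here c = 0, so a(u,u) = ∫(u')² alone. The condition a(u,u) ≥ α||u||_{H^1}² reads (1−α)∫(u')² ≥ (α−c)∫u². Any admissible α is ≤ 1 (rapidly oscillating u have ∫u²/∫(u')² → 0), and α = 1 would force 0 ≥ (1−c)∫u², impossible since c < 1; so 1−α > 0. By the sharp Poincaré inequality on H^1_0 of an interval of length L, ∫(u')² ≥ (π/L)²∫u² with equality for the first sine mode sin(π(x−x₀)/L) (x₀ the left endpoint), so the inequality holds for all u iff (1−α)(π/L)² ≥ α − c, i.e. α ≤ ((π/L)² + c)/((π/L)² + 1) = (1 + c(L/π)²)/(1 + (L/π)²). (Direct route, valid since c ≤ 0: Poincaré gives c∫u² ≥ c(L/π)²∫(u')², so a(u,u) ≥ (1 + c(L/π)²)∫(u')², while ||u||_{H^1}² ≤ (1 + (L/π)²)∫(u')²; dividing yields the same α.) With (π/L)² = 9*π^2/4 and c = 0, the largest admissible constant is α = ((π/L)² + c)/((π/L)² + 1).
Simplifying, α = 9*π^2/(4 + 9*π^2).


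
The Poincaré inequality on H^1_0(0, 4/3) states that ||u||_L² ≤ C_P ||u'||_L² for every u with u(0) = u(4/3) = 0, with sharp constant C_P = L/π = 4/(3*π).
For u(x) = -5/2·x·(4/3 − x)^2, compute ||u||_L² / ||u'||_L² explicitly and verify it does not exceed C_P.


||u||_L² / ||u'||_L² = 2*sqrt(14)/21 < C_P = 4/(3*π).

u(x) = -5/2·x·(4/3 − x)^2, so u'(x) = -15*x^2/2 + 40*x/3 - 40/9.
u(x) = -5/2·x·(4/3 − x)^2 vanishes at x = 0 and x = 4/3, so u ∈ H^1_0(0, 4/3). Differentiate via the product rule and integrate the resulting polynomials term by term.
  ∫_0^4/3 u² dx = ∫_0^4/3 (25*x^6/4 - 100*x^5/3 + 200*x^4/3 - 1600*x^3/27 + 1600*x^2/81) dx. Term by term:
    ∫_0^4/3 25*x^6/4 dx = 102400/15309;  ∫_0^4/3 -100*x^5/3 dx = -204800/6561;  ∫_0^4/3 200*x^4/3 dx = 40960/729;
    ∫_0^4/3 -1600*x^3/27 dx = -102400/2187;  ∫_0^4/3 1600*x^2/81 dx = 102400/6561.
  Sum: 102400/15309 − 204800/6561 + 40960/729 − 102400/2187 + 102400/6561 = 20480/45927.
  ∫_0^4/3 (u')² dx = ∫_0^4/3 (225*x^4/4 - 200*x^3 + 2200*x^2/9 - 3200*x/27 + 1600/81) dx. Term by term:
    ∫_0^4/3 225*x^4/4 dx = 1280/27;  ∫_0^4/3 -200*x^3 dx = -12800/81;  ∫_0^4/3 2200*x^2/9 dx = 140800/729;
    ∫_0^4/3 -3200*x/27 dx = -25600/243;  ∫_0^4/3 1600/81 dx = 6400/243.
  Sum: 1280/27 − 12800/81 + 140800/729 − 25600/243 + 6400/243 = 2560/729.
∫_0^4/3 u² dx = 20480/45927, so ||u||_L² = 64*sqrt(35)/567.
∫_0^4/3 (u')² dx = 2560/729, so ||u'||_L² = 16*sqrt(10)/27.
Ratio ||u||_L² / ||u'||_L² = 2*sqrt(14)/21.
Sharp Poincaré constant on H^1_0(0, 4/3) is C_P = L/π = 4/(3*π), achieved by sin(3*π/4·x).
A polynomial bump cannot attain the sharp Poincaré constant (only the first sine eigenfunction does), so the ratio is strictly less than C_P, consistent with ||u||_L² ≤ C_P ||u'||_L².


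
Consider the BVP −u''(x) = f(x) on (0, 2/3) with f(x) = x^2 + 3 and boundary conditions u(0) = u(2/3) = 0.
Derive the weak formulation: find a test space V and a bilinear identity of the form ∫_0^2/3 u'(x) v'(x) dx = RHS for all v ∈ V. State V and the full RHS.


V = H^1_0(0, 2/3) (so v(0) = v(2/3) = 0); weak form: ∫_0^2/3 u'v' dx = ∫_0^2/3 (x^2 + 3) v dx for all v ∈ V.

Multiply both sides by a test function v and integrate from 0 to 2/3:
  ∫_0^2/3 −u''(x) v(x) dx = ∫_0^2/3 f(x) v(x) dx.
Integrate the LHS by parts once:
  ∫_0^2/3 −u'' v dx = −[u'(x) v(x)]_0^2/3 + ∫_0^2/3 u'(x) v'(x) dx.
Thus ∫_0^2/3 u'(x) v'(x) dx = ∫_0^2/3 f(x) v(x) dx + [u'(x) v(x)]_0^2/3.
Choose V so that boundary terms are either known or forced to vanish.
u is Dirichlet: u(0) = u(2/3) = 0. Let V = H^1_0(0, 2/3); then v(0) = v(2/3) = 0, and [u' v]_0^2/3 = 0.
Weak formulation: find u (satisfying any essential BC) such that ∫_0^2/3 u'(x) v'(x) dx = ∫_0^2/3 f v dx for all v ∈ V.
Substituting f(x) = x^2 + 3, the right-hand side is ∫_0^2/3 (x^2 + 3) v dx.


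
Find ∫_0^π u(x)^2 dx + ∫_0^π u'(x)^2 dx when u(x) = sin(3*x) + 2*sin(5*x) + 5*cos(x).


||u||_{H^1(0,π)}^2 = 82*π

u'(x) = -5*sin(x) + 3*cos(3*x) + 10*cos(5*x).
Expand u² and (u')² and integrate term by term on (0, π), using: for integers n ≥ 1, ∫_0^π sin²(nx) dx = ∫_0^π cos²(nx) dx = π/2; for n ≠ n', ∫_0^π sin(nx)sin(n'x) dx = ∫_0^π cos(nx)cos(n'x) dx = 0; and by product-to-sum, ∫_0^π sin(nx)cos(n'x) dx = ½∫_0^π [sin((n+n')x) + sin((n−n')x)] dx, which is 0 when n+n' is even and 2n/(n²−n'²) when n+n' is odd (it need not vanish on (0, π)).
  u² squared terms: (2)²·∫sin(5x)² dx = 4·π/2 = 2*π;  (5)²·∫cos(x)² dx = 25·π/2 = 25*π/2;  (1)²·∫sin(3x)² dx = 1·π/2 = π/2.
  u² cross terms: 2·(2)·(5)·∫sin(5x)·cos(x) dx = 20·(0) = 0;  2·(2)·(1)·∫sin(5x)·sin(3x) dx = 4·(0) = 0;  2·(5)·(1)·∫cos(x)·sin(3x) dx = 10·(0) = 0.
  So ∫_0^π u² dx = 2*π + 25*π/2 + π/2 + 0 + 0 + 0 = 15*π.
  (u')² squared terms: (-5)²·∫sin(x)² dx = 25·π/2 = 25*π/2;  (3)²·∫cos(3x)² dx = 9·π/2 = 9*π/2;  (10)²·∫cos(5x)² dx = 100·π/2 = 50*π.
  (u')² cross terms: 2·(-5)·(3)·∫sin(x)·cos(3x) dx = -30·(0) = 0;  2·(-5)·(10)·∫sin(x)·cos(5x) dx = -100·(0) = 0;  2·(3)·(10)·∫cos(3x)·cos(5x) dx = 60·(0) = 0.
  So ∫_0^π (u')² dx = 25*π/2 + 9*π/2 + 50*π + 0 + 0 + 0 = 67*π.
||u||_{H^1}^2 = (15*π) + (67*π) = 82*π.


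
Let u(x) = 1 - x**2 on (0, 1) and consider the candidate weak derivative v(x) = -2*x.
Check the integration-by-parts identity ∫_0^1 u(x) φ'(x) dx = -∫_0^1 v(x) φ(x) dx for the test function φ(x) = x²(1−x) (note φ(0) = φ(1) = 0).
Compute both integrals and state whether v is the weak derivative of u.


LHS = 1/10, RHS = 1/10. Yes, v = u' weakly.

u(x) = 1 - x**2, classical derivative u'(x) = -2*x.
φ(x) = x²(1−x), so φ'(x) = x*(2 - 3*x).
Note φ(0) = φ(1) = 0, so the boundary term u·φ vanishes.
LHS = ∫_0^1 u(x) φ'(x) dx = ∫_0^1 (3*x^4 - 2*x^3 - 3*x^2 + 2*x) dx. Term by term:
  ∫_0^1 3*x^4 dx = 3/5;  ∫_0^1 -2*x^3 dx = -1/2;  ∫_0^1 -3*x^2 dx = -1;
  ∫_0^1 2*x dx = 1.
Sum: 3/5 − 1/2 − 1 + 1 = 1/10.
So LHS = 1/10.
∫_0^1 v(x) φ(x) dx = ∫_0^1 (2*x^4 - 2*x^3) dx. Term by term:
  ∫_0^1 2*x^4 dx = 2/5;  ∫_0^1 -2*x^3 dx = -1/2.
Sum: 2/5 − 1/2 = -1/10.
So RHS = -∫_0^1 v(x) φ(x) dx = 1/10.
LHS = RHS, so the identity holds for this test φ.
Moreover u is smooth here and v(x) = u'(x) = -2*x pointwise, so the identity holds for every test function. Hence v is the weak derivative of u.


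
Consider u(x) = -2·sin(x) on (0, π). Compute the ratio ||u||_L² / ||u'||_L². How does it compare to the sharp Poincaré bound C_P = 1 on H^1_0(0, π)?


||u||_L² / ||u'||_L² = 1 = C_P.

u(x) = -2·sin(x), so u'(x) = -2*cos(x).
Writing u(x) = A·sin(kπx/L) with A = -2 and k = 1, use ∫_0^L sin²(kπx/L) dx = L/2 and ∫_0^L cos²(kπx/L) dx = L/2.
u² = 4·sin²(x) and (u')² = 4·cos²(x), and each of sin², cos² integrates to L/2 = π/2 over (0, π).
∫_0^π u² dx = 2*π, so ||u||_L² = sqrt(2)*sqrt(π).
∫_0^π (u')² dx = 2*π, so ||u'||_L² = sqrt(2)*sqrt(π).
Ratio ||u||_L² / ||u'||_L² = 1.
Sharp Poincaré constant on H^1_0(0, π) is C_P = L/π = 1, achieved by sin(x).
This is the k = 1 eigenfunction (up to amplitude), so the ratio equals the sharp Poincaré constant exactly.


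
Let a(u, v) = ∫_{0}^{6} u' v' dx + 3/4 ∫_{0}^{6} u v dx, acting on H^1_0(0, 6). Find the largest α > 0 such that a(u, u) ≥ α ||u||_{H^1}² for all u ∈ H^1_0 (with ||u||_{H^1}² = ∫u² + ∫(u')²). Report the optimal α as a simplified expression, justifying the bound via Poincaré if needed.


α = (π^2 + 27)/(π^2 + 36)

Coercivity of a(·,·) on H^1_0(0, 6) means a(u, u) ≥ α ||u||_{H^1}² for every u ∈ H^1_0.
The interval has length L = 6, and Poincaré/coercivity depend only on L. Here a(u, u) = ∫(u')² + (3/4)·∫u².
Here 0 < c = 3/4 < 1. The condition a(u,u) ≥ α||u||_{H^1}² reads (1−α)∫(u')² ≥ (α−c)∫u². Any admissible α is ≤ 1 (rapidly oscillating u have ∫u²/∫(u')² → 0), and α = 1 would force 0 ≥ (1−c)∫u², impossible since c < 1; so 1−α > 0. By the sharp Poincaré inequality on H^1_0 of an interval of length L, ∫(u')² ≥ (π/L)²∫u² with equality for the first sine mode sin(π(x−x₀)/L) (x₀ the left endpoint), so the inequality holds for all u iff (1−α)(π/L)² ≥ α − c, i.e. α ≤ ((π/L)² + c)/((π/L)² + 1) = (1 + c(L/π)²)/(1 + (L/π)²). With (π/L)² = π^2/36 and c = 3/4, the largest admissible constant is α = ((π/L)² + c)/((π/L)² + 1).
Simplifying, α = (π^2 + 27)/(π^2 + 36).


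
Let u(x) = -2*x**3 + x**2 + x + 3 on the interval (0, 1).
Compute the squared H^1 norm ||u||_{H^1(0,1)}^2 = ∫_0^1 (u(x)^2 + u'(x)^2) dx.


||u||_{H^1}^2 = 887/70

The H^1 norm (squared) on an interval (0, L) is
  ||u||_{H^1}^2 = ∫_0^L u(x)^2 dx + ∫_0^L u'(x)^2 dx.
Compute u'(x) = -6*x**2 + 2*x + 1.
Then u(x)^2 = 4*x**6 - 4*x**5 - 3*x**4 - 10*x**3 + 7*x**2 + 6*x + 9 and u'(x)^2 = 36*x**4 - 24*x**3 - 8*x**2 + 4*x + 1.
Integrate each monomial from 0 to 1 using ∫_0^1 c·x^n dx = c·1^(n+1)/(n+1):
  ∫_0^1 u(x)^2 dx = ∫_0^1 (4*x^6 - 4*x^5 - 3*x^4 - 10*x^3 + 7*x^2 + 6*x + 9) dx. Term by term:
    ∫_0^1 4*x^6 dx = 4/7;  ∫_0^1 -4*x^5 dx = -2/3;  ∫_0^1 -3*x^4 dx = -3/5;
    ∫_0^1 -10*x^3 dx = -5/2;  ∫_0^1 7*x^2 dx = 7/3;  ∫_0^1 6*x dx = 3;
    ∫_0^1 9 dx = 9.
  Sum: 4/7 − 2/3 − 3/5 − 5/2 + 7/3 + 3 + 9 = 2339/210.
  ∫_0^1 u'(x)^2 dx = ∫_0^1 (36*x^4 - 24*x^3 - 8*x^2 + 4*x + 1) dx. Term by term:
    ∫_0^1 36*x^4 dx = 36/5;  ∫_0^1 -24*x^3 dx = -6;  ∫_0^1 -8*x^2 dx = -8/3;
    ∫_0^1 4*x dx = 2;  ∫_0^1 1 dx = 1.
  Sum: 36/5 − 6 − 8/3 + 2 + 1 = 23/15.
Adding: ||u||_{H^1}^2 = 2339/210 + 23/15 = 887/70.


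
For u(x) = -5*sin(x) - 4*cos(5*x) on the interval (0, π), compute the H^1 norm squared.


||u||_{H^1(0,π)}^2 = 233*π

u'(x) = 20*sin(5*x) - 5*cos(x).
Expand u² and (u')² and integrate term by term on (0, π), using: for integers n ≥ 1, ∫_0^π sin²(nx) dx = ∫_0^π cos²(nx) dx = π/2; for n ≠ n', ∫_0^π sin(nx)sin(n'x) dx = ∫_0^π cos(nx)cos(n'x) dx = 0; and by product-to-sum, ∫_0^π sin(nx)cos(n'x) dx = ½∫_0^π [sin((n+n')x) + sin((n−n')x)] dx, which is 0 when n+n' is even and 2n/(n²−n'²) when n+n' is odd (it need not vanish on (0, π)).
  u² squared terms: (-5)²·∫sin(x)² dx = 25·π/2 = 25*π/2;  (-4)²·∫cos(5x)² dx = 16·π/2 = 8*π.
  u² cross terms: 2·(-5)·(-4)·∫sin(x)·cos(5x) dx = 40·(0) = 0.
  So ∫_0^π u² dx = 25*π/2 + 8*π + 0 = 41*π/2.
  (u')² squared terms: (-5)²·∫cos(x)² dx = 25·π/2 = 25*π/2;  (20)²·∫sin(5x)² dx = 400·π/2 = 200*π.
  (u')² cross terms: 2·(-5)·(20)·∫cos(x)·sin(5x) dx = -200·(0) = 0.
  So ∫_0^π (u')² dx = 25*π/2 + 200*π + 0 = 425*π/2.
||u||_{H^1}^2 = (41*π/2) + (425*π/2) = 233*π.


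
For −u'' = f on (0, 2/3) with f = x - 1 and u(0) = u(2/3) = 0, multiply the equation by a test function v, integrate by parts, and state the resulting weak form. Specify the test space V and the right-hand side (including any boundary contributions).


V = H^1_0(0, 2/3) (so v(0) = v(2/3) = 0); weak form: ∫_0^2/3 u'v' dx = ∫_0^2/3 (x - 1) v dx for all v ∈ V.

Multiply both sides by a test function v and integrate from 0 to 2/3:
  ∫_0^2/3 −u''(x) v(x) dx = ∫_0^2/3 f(x) v(x) dx.
Integrate the LHS by parts once:
  ∫_0^2/3 −u'' v dx = −[u'(x) v(x)]_0^2/3 + ∫_0^2/3 u'(x) v'(x) dx.
Thus ∫_0^2/3 u'(x) v'(x) dx = ∫_0^2/3 f(x) v(x) dx + [u'(x) v(x)]_0^2/3.
Choose V so that boundary terms are either known or forced to vanish.
u is Dirichlet: u(0) = u(2/3) = 0. Let V = H^1_0(0, 2/3); then v(0) = v(2/3) = 0, and [u' v]_0^2/3 = 0.
Weak formulation: find u (satisfying any essential BC) such that ∫_0^2/3 u'(x) v'(x) dx = ∫_0^2/3 f v dx for all v ∈ V.
Substituting f(x) = x - 1, the right-hand side is ∫_0^2/3 (x - 1) v dx.


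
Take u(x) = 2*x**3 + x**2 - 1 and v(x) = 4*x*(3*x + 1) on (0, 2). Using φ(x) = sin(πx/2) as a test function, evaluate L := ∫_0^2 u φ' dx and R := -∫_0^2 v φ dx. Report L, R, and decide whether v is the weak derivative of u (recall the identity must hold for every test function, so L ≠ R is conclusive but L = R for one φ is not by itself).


LHS = -56/π + 192/π^3, RHS = -112/π + 384/π^3. No, v is not the weak derivative of u.

u(x) = 2*x**3 + x**2 - 1, classical derivative u'(x) = 6*x**2 + 2*x.
φ(x) = sin(πx/2), so φ'(x) = π*cos(π*x/2)/2.
Note φ(0) = φ(2) = 0, so the boundary term u·φ vanishes.
LHS = ∫_0^2 u(x) φ'(x) dx = ∫_0^2 (π*x^3*cos(π*x/2) + π*x^2*cos(π*x/2)/2 - π*cos(π*x/2)/2) dx. Term by term:
  ∫_0^2 -π*cos(π*x/2)/2 dx = 0;  ∫_0^2 π*x^3*cos(π*x/2) dx = -48/π + 192/π^3;  ∫_0^2 π*x^2*cos(π*x/2)/2 dx = -8/π.
Sum: 0 + -48/π + 192/π^3 − 8/π = -56/π + 192/π^3.
So LHS = -56/π + 192/π^3.
∫_0^2 v(x) φ(x) dx = ∫_0^2 (12*x^2*sin(π*x/2) + 4*x*sin(π*x/2)) dx. Term by term:
  ∫_0^2 4*x*sin(π*x/2) dx = 16/π;  ∫_0^2 12*x^2*sin(π*x/2) dx = -384/π^3 + 96/π.
Sum: 16/π + -384/π^3 + 96/π = -384/π^3 + 112/π.
So RHS = -∫_0^2 v(x) φ(x) dx = -112/π + 384/π^3.
LHS − RHS = -192/π^3 + 56/π ≠ 0, so the identity fails.
(For a valid weak derivative the identity must hold for EVERY test function, in particular this one. The failure shows v is NOT the weak derivative of u.)
Correct weak derivative would be u'(x) = 6*x**2 + 2*x.


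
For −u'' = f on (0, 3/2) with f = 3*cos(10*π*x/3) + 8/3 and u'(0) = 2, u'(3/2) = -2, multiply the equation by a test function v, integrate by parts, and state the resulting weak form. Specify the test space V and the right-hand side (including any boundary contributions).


V = H^1(0, 3/2) (v unrestricted at boundary; u is determined up to an additive constant); weak form: ∫_0^3/2 u'v' dx = ∫_0^3/2 (3*cos(10*π*x/3) + 8/3) v dx − 2·v(3/2) − 2·v(0) for all v ∈ V.

Multiply both sides by a test function v and integrate from 0 to 3/2:
  ∫_0^3/2 −u''(x) v(x) dx = ∫_0^3/2 f(x) v(x) dx.
Integrate the LHS by parts once:
  ∫_0^3/2 −u'' v dx = −[u'(x) v(x)]_0^3/2 + ∫_0^3/2 u'(x) v'(x) dx.
Thus ∫_0^3/2 u'(x) v'(x) dx = ∫_0^3/2 f(x) v(x) dx + [u'(x) v(x)]_0^3/2.
Choose V so that boundary terms are either known or forced to vanish.
u has inhomogeneous Neumann u'(0) = 2, u'(3/2) = -2. [u' v]_0^3/2 = (-2)·v(3/2) − (2)·v(0) = − 2·v(3/2) − 2·v(0). Take V = H^1(0, 3/2); boundary term becomes part of RHS.
Weak formulation: find u (satisfying any essential BC) such that ∫_0^3/2 u'(x) v'(x) dx = ∫_0^3/2 f v dx − 2·v(3/2) − 2·v(0) for all v ∈ V (Neumann data are natural BCs: they enter the RHS as boundary terms).
Substituting f(x) = 3*cos(10*π*x/3) + 8/3, the right-hand side is ∫_0^3/2 (3*cos(10*π*x/3) + 8/3) v dx − 2·v(3/2) − 2·v(0).
Compatibility check (pure Neumann): taking v ≡ 1 ∈ V gives 0 = ∫_0^3/2 f dx + (-2) − (2), i.e. ∫_0^3/2 f dx must equal u'(0) − u'(3/2) = 4. Indeed ∫_0^3/2 (3*cos(10*π*x/3) + 8/3) dx = 4, so the data are compatible. The solution is then unique only up to an additive constant (fix it e.g. by requiring ∫_0^3/2 u dx = 0).


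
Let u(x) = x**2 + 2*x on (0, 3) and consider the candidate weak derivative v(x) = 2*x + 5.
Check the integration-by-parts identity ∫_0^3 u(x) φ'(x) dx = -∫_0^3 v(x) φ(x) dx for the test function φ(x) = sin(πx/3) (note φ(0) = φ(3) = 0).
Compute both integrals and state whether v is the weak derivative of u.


LHS = -30/π, RHS = -48/π. No, v is not the weak derivative of u.

u(x) = x**2 + 2*x, classical derivative u'(x) = 2*x + 2.
φ(x) = sin(πx/3), so φ'(x) = π*cos(π*x/3)/3.
Note φ(0) = φ(3) = 0, so the boundary term u·φ vanishes.
LHS = ∫_0^3 u(x) φ'(x) dx = ∫_0^3 (π*x^2*cos(π*x/3)/3 + 2*π*x*cos(π*x/3)/3) dx. Term by term:
  ∫_0^3 π*x^2*cos(π*x/3)/3 dx = -18/π;  ∫_0^3 2*π*x*cos(π*x/3)/3 dx = -12/π.
Sum: -18/π − 12/π = -30/π.
So LHS = -30/π.
∫_0^3 v(x) φ(x) dx = ∫_0^3 (2*x*sin(π*x/3) + 5*sin(π*x/3)) dx. Term by term:
  ∫_0^3 5*sin(π*x/3) dx = 30/π;  ∫_0^3 2*x*sin(π*x/3) dx = 18/π.
Sum: 30/π + 18/π = 48/π.
So RHS = -∫_0^3 v(x) φ(x) dx = -48/π.
LHS − RHS = 18/π ≠ 0, so the identity fails.
(For a valid weak derivative the identity must hold for EVERY test function, in particular this one. The failure shows v is NOT the weak derivative of u.)
Correct weak derivative would be u'(x) = 2*x + 2.


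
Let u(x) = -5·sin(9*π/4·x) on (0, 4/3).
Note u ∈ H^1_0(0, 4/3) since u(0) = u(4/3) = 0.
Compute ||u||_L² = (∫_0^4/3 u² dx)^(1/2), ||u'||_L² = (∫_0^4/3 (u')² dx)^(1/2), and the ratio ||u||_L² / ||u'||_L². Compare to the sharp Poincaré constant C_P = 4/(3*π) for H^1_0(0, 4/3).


||u||_L² / ||u'||_L² = 4/(9*π) < C_P = 4/(3*π).

u(x) = -5·sin(9*π/4·x), so u'(x) = -45*π*cos(9*π*x/4)/4.
Writing u(x) = A·sin(kπx/L) with A = -5 and k = 3, use ∫_0^L sin²(kπx/L) dx = L/2 and ∫_0^L cos²(kπx/L) dx = L/2.
u² = 25·sin²(9*π/4·x) and (u')² = 2025*π^2/16·cos²(9*π/4·x), and each of sin², cos² integrates to L/2 = 2/3 over (0, 4/3).
∫_0^4/3 u² dx = 50/3, so ||u||_L² = 5*sqrt(6)/3.
∫_0^4/3 (u')² dx = 675*π^2/8, so ||u'||_L² = 15*sqrt(6)*π/4.
Ratio ||u||_L² / ||u'||_L² = 4/(9*π).
Sharp Poincaré constant on H^1_0(0, 4/3) is C_P = L/π = 4/(3*π), achieved by sin(3*π/4·x).
This is the k = 3 harmonic; the ratio L/(kπ) is strictly less than C_P = L/π, consistent with the sharp inequality ||u||_L² ≤ C_P ||u'||_L².


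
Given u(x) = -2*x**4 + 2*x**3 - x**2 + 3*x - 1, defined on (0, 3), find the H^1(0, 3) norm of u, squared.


||u||_{H^1}^2 = 195333/14

The H^1 norm (squared) on an interval (0, L) is
  ||u||_{H^1}^2 = ∫_0^L u(x)^2 dx + ∫_0^L u'(x)^2 dx.
Compute u'(x) = -8*x**3 + 6*x**2 - 2*x + 3.
Then u(x)^2 = 4*x**8 - 8*x**7 + 8*x**6 - 16*x**5 + 17*x**4 - 10*x**3 + 11*x**2 - 6*x + 1 and u'(x)^2 = 64*x**6 - 96*x**5 + 68*x**4 - 72*x**3 + 40*x**2 - 12*x + 9.
Integrate each monomial from 0 to 3 using ∫_0^3 c·x^n dx = c·3^(n+1)/(n+1):
  ∫_0^3 u(x)^2 dx = ∫_0^3 (4*x^8 - 8*x^7 + 8*x^6 - 16*x^5 + 17*x^4 - 10*x^3 + 11*x^2 - 6*x + 1) dx. Term by term:
    ∫_0^3 4*x^8 dx = 8748;  ∫_0^3 -8*x^7 dx = -6561;  ∫_0^3 8*x^6 dx = 17496/7;
    ∫_0^3 -16*x^5 dx = -1944;  ∫_0^3 17*x^4 dx = 4131/5;  ∫_0^3 -10*x^3 dx = -405/2;
    ∫_0^3 11*x^2 dx = 99;  ∫_0^3 -6*x dx = -27;  ∫_0^3 1 dx = 3.
  Sum: 8748 − 6561 + 17496/7 − 1944 + 4131/5 − 405/2 + 99 − 27 + 3 = 240879/70.
  ∫_0^3 u'(x)^2 dx = ∫_0^3 (64*x^6 - 96*x^5 + 68*x^4 - 72*x^3 + 40*x^2 - 12*x + 9) dx. Term by term:
    ∫_0^3 64*x^6 dx = 139968/7;  ∫_0^3 -96*x^5 dx = -11664;  ∫_0^3 68*x^4 dx = 16524/5;
    ∫_0^3 -72*x^3 dx = -1458;  ∫_0^3 40*x^2 dx = 360;  ∫_0^3 -12*x dx = -54;
    ∫_0^3 9 dx = 27.
  Sum: 139968/7 − 11664 + 16524/5 − 1458 + 360 − 54 + 27 = 367893/35.
Adding: ||u||_{H^1}^2 = 240879/70 + 367893/35 = 195333/14.


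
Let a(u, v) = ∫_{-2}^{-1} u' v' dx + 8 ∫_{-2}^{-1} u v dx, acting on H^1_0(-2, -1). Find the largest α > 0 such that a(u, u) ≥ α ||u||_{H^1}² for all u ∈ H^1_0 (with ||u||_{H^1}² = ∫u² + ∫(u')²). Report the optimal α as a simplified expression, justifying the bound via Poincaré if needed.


α = 1

Coercivity of a(·,·) on H^1_0(-2, -1) means a(u, u) ≥ α ||u||_{H^1}² for every u ∈ H^1_0.
The interval has length L = 1, and Poincaré/coercivity depend only on L. Here a(u, u) = ∫(u')² + (8)·∫u².
Here c = 8 ≥ 1, so a(u,u) = ∫(u')² + c∫u² ≥ ∫(u')² + ∫u² = ||u||_{H^1}², i.e. α = 1 works. No larger α is possible: a(u,u) ≥ α||u||_{H^1}² means (1−α)∫(u')² ≥ (α−c)∫u², and for the modes u_n = sin(nπ(x−x₀)/L) (x₀ the left endpoint) one has ∫u_n²/∫(u_n')² = (L/(nπ))² → 0, so a(u_n,u_n)/||u_n||_{H^1}² → 1. Hence the optimal constant is α = 1.
Therefore α = 1.


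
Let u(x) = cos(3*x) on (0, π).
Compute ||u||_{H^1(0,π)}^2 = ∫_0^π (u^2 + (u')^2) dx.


||u||_{H^1(0,π)}^2 = 5*π

u'(x) = -3*sin(3*x).
Expand u² and (u')² and integrate term by term on (0, π), using: for integers n ≥ 1, ∫_0^π sin²(nx) dx = ∫_0^π cos²(nx) dx = π/2; for n ≠ n', ∫_0^π sin(nx)sin(n'x) dx = ∫_0^π cos(nx)cos(n'x) dx = 0; and by product-to-sum, ∫_0^π sin(nx)cos(n'x) dx = ½∫_0^π [sin((n+n')x) + sin((n−n')x)] dx, which is 0 when n+n' is even and 2n/(n²−n'²) when n+n' is odd (it need not vanish on (0, π)).
  u² squared terms: (1)²·∫cos(3x)² dx = 1·π/2 = π/2.
  So ∫_0^π u² dx = π/2.
  (u')² squared terms: (-3)²·∫sin(3x)² dx = 9·π/2 = 9*π/2.
  So ∫_0^π (u')² dx = 9*π/2.
||u||_{H^1}^2 = (π/2) + (9*π/2) = 5*π.


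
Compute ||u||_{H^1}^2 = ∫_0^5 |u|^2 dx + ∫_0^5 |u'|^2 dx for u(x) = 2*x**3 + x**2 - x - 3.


||u||_{H^1}^2 = 1074925/14

The H^1 norm (squared) on an interval (0, L) is
  ||u||_{H^1}^2 = ∫_0^L u(x)^2 dx + ∫_0^L u'(x)^2 dx.
Compute u'(x) = 6*x**2 + 2*x - 1.
Then u(x)^2 = 4*x**6 + 4*x**5 - 3*x**4 - 14*x**3 - 5*x**2 + 6*x + 9 and u'(x)^2 = 36*x**4 + 24*x**3 - 8*x**2 - 4*x + 1.
Integrate each monomial from 0 to 5 using ∫_0^5 c·x^n dx = c·5^(n+1)/(n+1):
  ∫_0^5 u(x)^2 dx = ∫_0^5 (4*x^6 + 4*x^5 - 3*x^4 - 14*x^3 - 5*x^2 + 6*x + 9) dx. Term by term:
    ∫_0^5 4*x^6 dx = 312500/7;  ∫_0^5 4*x^5 dx = 31250/3;  ∫_0^5 -3*x^4 dx = -1875;
    ∫_0^5 -14*x^3 dx = -4375/2;  ∫_0^5 -5*x^2 dx = -625/3;  ∫_0^5 6*x dx = 75;
    ∫_0^5 9 dx = 45.
  Sum: 312500/7 + 31250/3 − 1875 − 4375/2 − 625/3 + 75 + 45 = 2138165/42.
  ∫_0^5 u'(x)^2 dx = ∫_0^5 (36*x^4 + 24*x^3 - 8*x^2 - 4*x + 1) dx. Term by term:
    ∫_0^5 36*x^4 dx = 22500;  ∫_0^5 24*x^3 dx = 3750;  ∫_0^5 -8*x^2 dx = -1000/3;
    ∫_0^5 -4*x dx = -50;  ∫_0^5 1 dx = 5.
  Sum: 22500 + 3750 − 1000/3 − 50 + 5 = 77615/3.
Adding: ||u||_{H^1}^2 = 2138165/42 + 77615/3 = 1074925/14.


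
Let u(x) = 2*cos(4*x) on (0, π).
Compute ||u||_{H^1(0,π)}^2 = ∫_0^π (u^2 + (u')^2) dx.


||u||_{H^1(0,π)}^2 = 34*π

u'(x) = -8*sin(4*x).
Expand u² and (u')² and integrate term by term on (0, π), using: for integers n ≥ 1, ∫_0^π sin²(nx) dx = ∫_0^π cos²(nx) dx = π/2; for n ≠ n', ∫_0^π sin(nx)sin(n'x) dx = ∫_0^π cos(nx)cos(n'x) dx = 0; and by product-to-sum, ∫_0^π sin(nx)cos(n'x) dx = ½∫_0^π [sin((n+n')x) + sin((n−n')x)] dx, which is 0 when n+n' is even and 2n/(n²−n'²) when n+n' is odd (it need not vanish on (0, π)).
  u² squared terms: (2)²·∫cos(4x)² dx = 4·π/2 = 2*π.
  So ∫_0^π u² dx = 2*π.
  (u')² squared terms: (-8)²·∫sin(4x)² dx = 64·π/2 = 32*π.
  So ∫_0^π (u')² dx = 32*π.
||u||_{H^1}^2 = (2*π) + (32*π) = 34*π.


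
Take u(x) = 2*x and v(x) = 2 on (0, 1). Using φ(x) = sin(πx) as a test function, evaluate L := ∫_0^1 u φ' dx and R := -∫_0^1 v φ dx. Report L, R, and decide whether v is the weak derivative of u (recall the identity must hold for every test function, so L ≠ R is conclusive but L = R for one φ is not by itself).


LHS = -4/π, RHS = -4/π. Yes, v = u' weakly.

u(x) = 2*x, classical derivative u'(x) = 2.
φ(x) = sin(πx), so φ'(x) = π*cos(π*x).
Note φ(0) = φ(1) = 0, so the boundary term u·φ vanishes.
LHS = ∫_0^1 u(x) φ'(x) dx = ∫_0^1 (2*π*x*cos(π*x)) dx. Term by term:
  ∫_0^1 2*π*x*cos(π*x) dx = -4/π.
So LHS = -4/π.
∫_0^1 v(x) φ(x) dx = ∫_0^1 (2*sin(π*x)) dx. Term by term:
  ∫_0^1 2*sin(π*x) dx = 4/π.
So RHS = -∫_0^1 v(x) φ(x) dx = -4/π.
LHS = RHS, so the identity holds for this test φ.
Moreover u is smooth here and v(x) = u'(x) = 2 pointwise, so the identity holds for every test function. Hence v is the weak derivative of u.


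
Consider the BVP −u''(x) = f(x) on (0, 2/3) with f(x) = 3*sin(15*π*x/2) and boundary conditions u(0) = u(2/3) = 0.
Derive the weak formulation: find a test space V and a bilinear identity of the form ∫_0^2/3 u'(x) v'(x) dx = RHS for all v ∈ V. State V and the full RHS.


V = H^1_0(0, 2/3) (so v(0) = v(2/3) = 0); weak form: ∫_0^2/3 u'v' dx = ∫_0^2/3 (3*sin(15*π*x/2)) v dx for all v ∈ V.

Multiply both sides by a test function v and integrate from 0 to 2/3:
  ∫_0^2/3 −u''(x) v(x) dx = ∫_0^2/3 f(x) v(x) dx.
Integrate the LHS by parts once:
  ∫_0^2/3 −u'' v dx = −[u'(x) v(x)]_0^2/3 + ∫_0^2/3 u'(x) v'(x) dx.
Thus ∫_0^2/3 u'(x) v'(x) dx = ∫_0^2/3 f(x) v(x) dx + [u'(x) v(x)]_0^2/3.
Choose V so that boundary terms are either known or forced to vanish.
u is Dirichlet: u(0) = u(2/3) = 0. Let V = H^1_0(0, 2/3); then v(0) = v(2/3) = 0, and [u' v]_0^2/3 = 0.
Weak formulation: find u (satisfying any essential BC) such that ∫_0^2/3 u'(x) v'(x) dx = ∫_0^2/3 f v dx for all v ∈ V.
Substituting f(x) = 3*sin(15*π*x/2), the right-hand side is ∫_0^2/3 (3*sin(15*π*x/2)) v dx.


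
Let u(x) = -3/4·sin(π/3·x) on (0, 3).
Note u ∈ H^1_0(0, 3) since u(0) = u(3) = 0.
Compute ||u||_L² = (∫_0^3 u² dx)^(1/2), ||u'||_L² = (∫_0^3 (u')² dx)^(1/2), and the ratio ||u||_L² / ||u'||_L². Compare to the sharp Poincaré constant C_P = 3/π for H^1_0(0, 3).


||u||_L² / ||u'||_L² = 3/π = C_P.

u(x) = -3/4·sin(π/3·x), so u'(x) = -π*cos(π*x/3)/4.
Writing u(x) = A·sin(kπx/L) with A = -3/4 and k = 1, use ∫_0^L sin²(kπx/L) dx = L/2 and ∫_0^L cos²(kπx/L) dx = L/2.
u² = 9/16·sin²(π/3·x) and (u')² = π^2/16·cos²(π/3·x), and each of sin², cos² integrates to L/2 = 3/2 over (0, 3).
∫_0^3 u² dx = 27/32, so ||u||_L² = 3*sqrt(6)/8.
∫_0^3 (u')² dx = 3*π^2/32, so ||u'||_L² = sqrt(6)*π/8.
Ratio ||u||_L² / ||u'||_L² = 3/π.
Sharp Poincaré constant on H^1_0(0, 3) is C_P = L/π = 3/π, achieved by sin(π/3·x).
This is the k = 1 eigenfunction (up to amplitude), so the ratio equals the sharp Poincaré constant exactly.


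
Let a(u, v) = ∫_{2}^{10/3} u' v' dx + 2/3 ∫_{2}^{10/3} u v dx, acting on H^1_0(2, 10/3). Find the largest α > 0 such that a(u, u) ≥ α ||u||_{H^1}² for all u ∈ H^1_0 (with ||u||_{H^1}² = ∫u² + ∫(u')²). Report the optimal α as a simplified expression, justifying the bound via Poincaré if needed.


α = (32 + 27*π^2)/(3*(16 + 9*π^2))

Coercivity of a(·,·) on H^1_0(2, 10/3) means a(u, u) ≥ α ||u||_{H^1}² for every u ∈ H^1_0.
The interval has length L = 4/3, and Poincaré/coercivity depend only on L. Here a(u, u) = ∫(u')² + (2/3)·∫u².
Here 0 < c = 2/3 < 1. The condition a(u,u) ≥ α||u||_{H^1}² reads (1−α)∫(u')² ≥ (α−c)∫u². Any admissible α is ≤ 1 (rapidly oscillating u have ∫u²/∫(u')² → 0), and α = 1 would force 0 ≥ (1−c)∫u², impossible since c < 1; so 1−α > 0. By the sharp Poincaré inequality on H^1_0 of an interval of length L, ∫(u')² ≥ (π/L)²∫u² with equality for the first sine mode sin(π(x−x₀)/L) (x₀ the left endpoint), so the inequality holds for all u iff (1−α)(π/L)² ≥ α − c, i.e. α ≤ ((π/L)² + c)/((π/L)² + 1) = (1 + c(L/π)²)/(1 + (L/π)²). With (π/L)² = 9*π^2/16 and c = 2/3, the largest admissible constant is α = ((π/L)² + c)/((π/L)² + 1).
Simplifying, α = (32 + 27*π^2)/(3*(16 + 9*π^2)).


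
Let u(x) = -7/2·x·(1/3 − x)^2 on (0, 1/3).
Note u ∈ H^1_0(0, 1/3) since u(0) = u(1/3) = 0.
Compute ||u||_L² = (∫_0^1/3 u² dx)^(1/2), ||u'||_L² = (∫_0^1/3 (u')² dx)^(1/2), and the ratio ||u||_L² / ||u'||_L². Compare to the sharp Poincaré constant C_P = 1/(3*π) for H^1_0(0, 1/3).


||u||_L² / ||u'||_L² = sqrt(14)/42 < C_P = 1/(3*π).

u(x) = -7/2·x·(1/3 − x)^2, so u'(x) = -21*x^2/2 + 14*x/3 - 7/18.
u(x) = -7/2·x·(1/3 − x)^2 vanishes at x = 0 and x = 1/3, so u ∈ H^1_0(0, 1/3). Differentiate via the product rule and integrate the resulting polynomials term by term.
  ∫_0^1/3 u² dx = ∫_0^1/3 (49*x^6/4 - 49*x^5/3 + 49*x^4/6 - 49*x^3/27 + 49*x^2/324) dx. Term by term:
    ∫_0^1/3 49*x^6/4 dx = 7/8748;  ∫_0^1/3 -49*x^5/3 dx = -49/13122;  ∫_0^1/3 49*x^4/6 dx = 49/7290;
    ∫_0^1/3 -49*x^3/27 dx = -49/8748;  ∫_0^1/3 49*x^2/324 dx = 49/26244.
  Sum: 7/8748 − 49/13122 + 49/7290 − 49/8748 + 49/26244 = 7/131220.
  ∫_0^1/3 (u')² dx = ∫_0^1/3 (441*x^4/4 - 98*x^3 + 539*x^2/18 - 98*x/27 + 49/324) dx. Term by term:
    ∫_0^1/3 441*x^4/4 dx = 49/540;  ∫_0^1/3 -98*x^3 dx = -49/162;  ∫_0^1/3 539*x^2/18 dx = 539/1458;
    ∫_0^1/3 -98*x/27 dx = -49/243;  ∫_0^1/3 49/324 dx = 49/972.
  Sum: 49/540 − 49/162 + 539/1458 − 49/243 + 49/972 = 49/7290.
∫_0^1/3 u² dx = 7/131220, so ||u||_L² = sqrt(35)/810.
∫_0^1/3 (u')² dx = 49/7290, so ||u'||_L² = 7*sqrt(10)/270.
Ratio ||u||_L² / ||u'||_L² = sqrt(14)/42.
Sharp Poincaré constant on H^1_0(0, 1/3) is C_P = L/π = 1/(3*π), achieved by sin(3*π·x).
A polynomial bump cannot attain the sharp Poincaré constant (only the first sine eigenfunction does), so the ratio is strictly less than C_P, consistent with ||u||_L² ≤ C_P ||u'||_L².


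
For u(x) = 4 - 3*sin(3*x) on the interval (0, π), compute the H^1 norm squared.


||u||_{H^1(0,π)}^2 = -16 + 61*π

u'(x) = -9*cos(3*x).
Expand u² and (u')² and integrate term by term on (0, π), using: for integers n ≥ 1, ∫_0^π sin²(nx) dx = ∫_0^π cos²(nx) dx = π/2; for n ≠ n', ∫_0^π sin(nx)sin(n'x) dx = ∫_0^π cos(nx)cos(n'x) dx = 0; and by product-to-sum, ∫_0^π sin(nx)cos(n'x) dx = ½∫_0^π [sin((n+n')x) + sin((n−n')x)] dx, which is 0 when n+n' is even and 2n/(n²−n'²) when n+n' is odd (it need not vanish on (0, π)). For the constant mode: ∫_0^π 1 dx = π, ∫_0^π cos(nx) dx = 0, ∫_0^π sin(nx) dx = (1−(−1)^n)/n.
  u² squared terms: (4)²·∫1 dx = 16·π = 16*π;  (-3)²·∫sin(3x)² dx = 9·π/2 = 9*π/2.
  u² cross terms: 2·(4)·(-3)·∫1·sin(3x) dx = -24·(2/3) = -16.
  So ∫_0^π u² dx = 16*π + 9*π/2 − 16 = -16 + 41*π/2.
  (u')² squared terms: (-9)²·∫cos(3x)² dx = 81·π/2 = 81*π/2.
  So ∫_0^π (u')² dx = 81*π/2.
||u||_{H^1}^2 = (-16 + 41*π/2) + (81*π/2) = -16 + 61*π.


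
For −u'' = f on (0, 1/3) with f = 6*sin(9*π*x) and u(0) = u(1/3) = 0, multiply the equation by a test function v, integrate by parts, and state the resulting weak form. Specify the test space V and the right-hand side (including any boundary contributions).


V = H^1_0(0, 1/3) (so v(0) = v(1/3) = 0); weak form: ∫_0^1/3 u'v' dx = ∫_0^1/3 (6*sin(9*π*x)) v dx for all v ∈ V.

Multiply both sides by a test function v and integrate from 0 to 1/3:
  ∫_0^1/3 −u''(x) v(x) dx = ∫_0^1/3 f(x) v(x) dx.
Integrate the LHS by parts once:
  ∫_0^1/3 −u'' v dx = −[u'(x) v(x)]_0^1/3 + ∫_0^1/3 u'(x) v'(x) dx.
Thus ∫_0^1/3 u'(x) v'(x) dx = ∫_0^1/3 f(x) v(x) dx + [u'(x) v(x)]_0^1/3.
Choose V so that boundary terms are either known or forced to vanish.
u is Dirichlet: u(0) = u(1/3) = 0. Let V = H^1_0(0, 1/3); then v(0) = v(1/3) = 0, and [u' v]_0^1/3 = 0.
Weak formulation: find u (satisfying any essential BC) such that ∫_0^1/3 u'(x) v'(x) dx = ∫_0^1/3 f v dx for all v ∈ V.
Substituting f(x) = 6*sin(9*π*x), the right-hand side is ∫_0^1/3 (6*sin(9*π*x)) v dx.


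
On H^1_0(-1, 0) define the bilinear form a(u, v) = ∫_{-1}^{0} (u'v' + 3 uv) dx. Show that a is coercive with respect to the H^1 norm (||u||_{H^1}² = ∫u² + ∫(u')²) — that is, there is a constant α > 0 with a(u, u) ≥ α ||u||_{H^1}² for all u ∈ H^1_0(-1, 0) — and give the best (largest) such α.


α = 1

Coercivity of a(·,·) on H^1_0(-1, 0) means a(u, u) ≥ α ||u||_{H^1}² for every u ∈ H^1_0.
The interval has length L = 1, and Poincaré/coercivity depend only on L. Here a(u, u) = ∫(u')² + (3)·∫u².
Here c = 3 ≥ 1, so a(u,u) = ∫(u')² + c∫u² ≥ ∫(u')² + ∫u² = ||u||_{H^1}², i.e. α = 1 works. No larger α is possible: a(u,u) ≥ α||u||_{H^1}² means (1−α)∫(u')² ≥ (α−c)∫u², and for the modes u_n = sin(nπ(x−x₀)/L) (x₀ the left endpoint) one has ∫u_n²/∫(u_n')² = (L/(nπ))² → 0, so a(u_n,u_n)/||u_n||_{H^1}² → 1. Hence the optimal constant is α = 1.
Therefore α = 1.


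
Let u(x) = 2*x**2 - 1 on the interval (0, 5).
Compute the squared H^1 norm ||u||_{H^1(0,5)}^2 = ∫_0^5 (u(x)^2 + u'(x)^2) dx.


||u||_{H^1}^2 = 3005

The H^1 norm (squared) on an interval (0, L) is
  ||u||_{H^1}^2 = ∫_0^L u(x)^2 dx + ∫_0^L u'(x)^2 dx.
Compute u'(x) = 4*x.
Then u(x)^2 = 4*x**4 - 4*x**2 + 1 and u'(x)^2 = 16*x**2.
Integrate each monomial from 0 to 5 using ∫_0^5 c·x^n dx = c·5^(n+1)/(n+1):
  ∫_0^5 u(x)^2 dx = ∫_0^5 (4*x^4 - 4*x^2 + 1) dx. Term by term:
    ∫_0^5 4*x^4 dx = 2500;  ∫_0^5 -4*x^2 dx = -500/3;  ∫_0^5 1 dx = 5.
  Sum: 2500 − 500/3 + 5 = 7015/3.
  ∫_0^5 u'(x)^2 dx = ∫_0^5 (16*x^2) dx. Term by term:
    ∫_0^5 16*x^2 dx = 2000/3.
Adding: ||u||_{H^1}^2 = 7015/3 + 2000/3 = 3005.


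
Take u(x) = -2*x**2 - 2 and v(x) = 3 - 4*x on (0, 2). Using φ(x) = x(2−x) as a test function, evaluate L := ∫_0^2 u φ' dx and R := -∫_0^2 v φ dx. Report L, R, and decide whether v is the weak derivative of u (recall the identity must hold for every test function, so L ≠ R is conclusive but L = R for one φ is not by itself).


LHS = 16/3, RHS = 4/3. No, v is not the weak derivative of u.

u(x) = -2*x**2 - 2, classical derivative u'(x) = -4*x.
φ(x) = x(2−x), so φ'(x) = 2 - 2*x.
Note φ(0) = φ(2) = 0, so the boundary term u·φ vanishes.
LHS = ∫_0^2 u(x) φ'(x) dx = ∫_0^2 (4*x^3 - 4*x^2 + 4*x - 4) dx. Term by term:
  ∫_0^2 4*x^3 dx = 16;  ∫_0^2 -4*x^2 dx = -32/3;  ∫_0^2 4*x dx = 8;
  ∫_0^2 -4 dx = -8.
Sum: 16 − 32/3 + 8 − 8 = 16/3.
So LHS = 16/3.
∫_0^2 v(x) φ(x) dx = ∫_0^2 (4*x^3 - 11*x^2 + 6*x) dx. Term by term:
  ∫_0^2 4*x^3 dx = 16;  ∫_0^2 -11*x^2 dx = -88/3;  ∫_0^2 6*x dx = 12.
Sum: 16 − 88/3 + 12 = -4/3.
So RHS = -∫_0^2 v(x) φ(x) dx = 4/3.
LHS − RHS = 4 ≠ 0, so the identity fails.
(For a valid weak derivative the identity must hold for EVERY test function, in particular this one. The failure shows v is NOT the weak derivative of u.)
Correct weak derivative would be u'(x) = -4*x.


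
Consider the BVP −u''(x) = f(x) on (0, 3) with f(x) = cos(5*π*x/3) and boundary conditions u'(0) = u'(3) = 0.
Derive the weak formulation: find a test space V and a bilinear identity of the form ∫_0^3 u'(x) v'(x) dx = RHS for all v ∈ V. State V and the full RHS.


V = H^1(0, 3) (no boundary constraint on v; u is determined up to an additive constant); weak form: ∫_0^3 u'v' dx = ∫_0^3 (cos(5*π*x/3)) v dx for all v ∈ V.

Multiply both sides by a test function v and integrate from 0 to 3:
  ∫_0^3 −u''(x) v(x) dx = ∫_0^3 f(x) v(x) dx.
Integrate the LHS by parts once:
  ∫_0^3 −u'' v dx = −[u'(x) v(x)]_0^3 + ∫_0^3 u'(x) v'(x) dx.
Thus ∫_0^3 u'(x) v'(x) dx = ∫_0^3 f(x) v(x) dx + [u'(x) v(x)]_0^3.
Choose V so that boundary terms are either known or forced to vanish.
u has homogeneous Neumann: u'(0) = u'(3) = 0. So [u' v]_0^3 = 0·v(3) − 0·v(0) = 0 for any v; take V = H^1(0, 3).
Weak formulation: find u (satisfying any essential BC) such that ∫_0^3 u'(x) v'(x) dx = ∫_0^3 f v dx for all v ∈ V (homogeneous Neumann, so boundary terms vanish).
Substituting f(x) = cos(5*π*x/3), the right-hand side is ∫_0^3 (cos(5*π*x/3)) v dx.
Compatibility check (pure Neumann): taking v ≡ 1 ∈ V gives 0 = ∫_0^3 f dx + (0) − (0), i.e. ∫_0^3 f dx must equal u'(0) − u'(3) = 0. Indeed ∫_0^3 (cos(5*π*x/3)) dx = 0, so the data are compatible. The solution is then unique only up to an additive constant (fix it e.g. by requiring ∫_0^3 u dx = 0).


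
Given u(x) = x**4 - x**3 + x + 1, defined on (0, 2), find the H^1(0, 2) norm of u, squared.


||u||_{H^1}^2 = 45784/315

The H^1 norm (squared) on an interval (0, L) is
  ||u||_{H^1}^2 = ∫_0^L u(x)^2 dx + ∫_0^L u'(x)^2 dx.
Compute u'(x) = 4*x**3 - 3*x**2 + 1.
Then u(x)^2 = x**8 - 2*x**7 + x**6 + 2*x**5 - 2*x**3 + x**2 + 2*x + 1 and u'(x)^2 = 16*x**6 - 24*x**5 + 9*x**4 + 8*x**3 - 6*x**2 + 1.
Integrate each monomial from 0 to 2 using ∫_0^2 c·x^n dx = c·2^(n+1)/(n+1):
  ∫_0^2 u(x)^2 dx = ∫_0^2 (x^8 - 2*x^7 + x^6 + 2*x^5 - 2*x^3 + x^2 + 2*x + 1) dx. Term by term:
    ∫_0^2 x^8 dx = 512/9;  ∫_0^2 -2*x^7 dx = -64;  ∫_0^2 x^6 dx = 128/7;
    ∫_0^2 2*x^5 dx = 64/3;  ∫_0^2 -2*x^3 dx = -8;  ∫_0^2 x^2 dx = 8/3;
    ∫_0^2 2*x dx = 4;  ∫_0^2 1 dx = 2.
  Sum: 512/9 − 64 + 128/7 + 64/3 − 8 + 8/3 + 4 + 2 = 2090/63.
  ∫_0^2 u'(x)^2 dx = ∫_0^2 (16*x^6 - 24*x^5 + 9*x^4 + 8*x^3 - 6*x^2 + 1) dx. Term by term:
    ∫_0^2 16*x^6 dx = 2048/7;  ∫_0^2 -24*x^5 dx = -256;  ∫_0^2 9*x^4 dx = 288/5;
    ∫_0^2 8*x^3 dx = 32;  ∫_0^2 -6*x^2 dx = -16;  ∫_0^2 1 dx = 2.
  Sum: 2048/7 − 256 + 288/5 + 32 − 16 + 2 = 3926/35.
Adding: ||u||_{H^1}^2 = 2090/63 + 3926/35 = 45784/315.


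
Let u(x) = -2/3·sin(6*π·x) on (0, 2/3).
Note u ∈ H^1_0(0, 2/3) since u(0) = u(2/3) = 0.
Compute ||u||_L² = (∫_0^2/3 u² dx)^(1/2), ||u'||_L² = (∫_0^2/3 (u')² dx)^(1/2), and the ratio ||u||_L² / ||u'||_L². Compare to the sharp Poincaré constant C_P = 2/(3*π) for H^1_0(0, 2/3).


||u||_L² / ||u'||_L² = 1/(6*π) < C_P = 2/(3*π).

u(x) = -2/3·sin(6*π·x), so u'(x) = -4*π*cos(6*π*x).
Writing u(x) = A·sin(kπx/L) with A = -2/3 and k = 4, use ∫_0^L sin²(kπx/L) dx = L/2 and ∫_0^L cos²(kπx/L) dx = L/2.
u² = 4/9·sin²(6*π·x) and (u')² = 16*π^2·cos²(6*π·x), and each of sin², cos² integrates to L/2 = 1/3 over (0, 2/3).
∫_0^2/3 u² dx = 4/27, so ||u||_L² = 2*sqrt(3)/9.
∫_0^2/3 (u')² dx = 16*π^2/3, so ||u'||_L² = 4*sqrt(3)*π/3.
Ratio ||u||_L² / ||u'||_L² = 1/(6*π).
Sharp Poincaré constant on H^1_0(0, 2/3) is C_P = L/π = 2/(3*π), achieved by sin(3*π/2·x).
This is the k = 4 harmonic; the ratio L/(kπ) is strictly less than C_P = L/π, consistent with the sharp inequality ||u||_L² ≤ C_P ||u'||_L².
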